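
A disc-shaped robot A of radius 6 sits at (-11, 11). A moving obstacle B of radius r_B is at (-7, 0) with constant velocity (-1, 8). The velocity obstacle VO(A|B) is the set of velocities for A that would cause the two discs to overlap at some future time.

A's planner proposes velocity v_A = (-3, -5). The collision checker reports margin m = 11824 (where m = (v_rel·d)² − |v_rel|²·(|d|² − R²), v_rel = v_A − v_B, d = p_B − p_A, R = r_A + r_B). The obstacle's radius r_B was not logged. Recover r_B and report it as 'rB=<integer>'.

m = 11824
d = (4, -11);  v_rel = (-2, -13),  |v_rel|² = 173
v_rel×d = (-2)·(-11) − (-13)·(4) = 74
since m = R²·173 − 74²:  R² = (5476 + 11824) / 173 = 100
R = √100 = 10  ⇒  r_B = 10 − 6 = 4

rB=4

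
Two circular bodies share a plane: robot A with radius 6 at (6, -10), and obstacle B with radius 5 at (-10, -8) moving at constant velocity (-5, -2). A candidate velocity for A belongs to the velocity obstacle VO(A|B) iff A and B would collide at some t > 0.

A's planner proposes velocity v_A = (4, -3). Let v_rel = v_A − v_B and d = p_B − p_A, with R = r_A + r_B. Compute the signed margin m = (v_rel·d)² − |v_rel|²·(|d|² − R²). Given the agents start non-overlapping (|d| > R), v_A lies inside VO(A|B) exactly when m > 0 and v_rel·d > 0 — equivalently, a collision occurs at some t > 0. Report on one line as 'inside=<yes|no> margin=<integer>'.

d = (-16, 2),  |d|² = 260;  R = 6+5 = 11,  c = 260−11² = 139
v_rel = (9, -1),  |v_rel|² = 82;  v_rel·d = (9)·(-16) + (-1)·(2) = -146
82·t² + 292·t + 139 = 0  ⇒  m = (-146)² − 82·139 = 9918
m = 9918 > 0,  v_rel·d = -146 < 0  ⇒  outside

inside=no margin=9918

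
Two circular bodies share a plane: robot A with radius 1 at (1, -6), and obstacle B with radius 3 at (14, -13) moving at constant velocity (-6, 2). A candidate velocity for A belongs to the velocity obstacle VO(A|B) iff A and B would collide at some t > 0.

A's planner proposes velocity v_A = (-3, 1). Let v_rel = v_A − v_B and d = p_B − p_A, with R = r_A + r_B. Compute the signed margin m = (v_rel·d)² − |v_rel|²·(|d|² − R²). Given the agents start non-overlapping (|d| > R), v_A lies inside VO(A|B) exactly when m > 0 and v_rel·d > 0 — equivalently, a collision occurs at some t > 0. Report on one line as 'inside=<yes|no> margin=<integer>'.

d = (13, -7),  |d|² = 218;  R = 1+3 = 4,  c = 218−4² = 202
v_rel = (3, -1),  |v_rel|² = 10;  v_rel·d = (3)·(13) + (-1)·(-7) = 46
10·t² − 92·t + 202 = 0  ⇒  m = 46² − 10·202 = 96
m = 96 > 0,  v_rel·d = 46 > 0  ⇒  inside

inside=yes margin=96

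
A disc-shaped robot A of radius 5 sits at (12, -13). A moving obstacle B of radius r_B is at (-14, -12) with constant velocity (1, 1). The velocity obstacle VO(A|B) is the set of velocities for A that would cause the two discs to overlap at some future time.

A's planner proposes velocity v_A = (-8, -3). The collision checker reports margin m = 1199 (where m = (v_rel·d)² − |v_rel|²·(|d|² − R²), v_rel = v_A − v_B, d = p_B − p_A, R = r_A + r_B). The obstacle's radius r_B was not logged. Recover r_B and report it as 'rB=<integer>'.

m = 1199
d = (-26, 1);  v_rel = (-9, -4),  |v_rel|² = 97
v_rel×d = (-9)·(1) − (-4)·(-26) = -113
since m = R²·97 − (-113)²:  R² = (12769 + 1199) / 97 = 144
R = √144 = 12  ⇒  r_B = 12 − 5 = 7

rB=7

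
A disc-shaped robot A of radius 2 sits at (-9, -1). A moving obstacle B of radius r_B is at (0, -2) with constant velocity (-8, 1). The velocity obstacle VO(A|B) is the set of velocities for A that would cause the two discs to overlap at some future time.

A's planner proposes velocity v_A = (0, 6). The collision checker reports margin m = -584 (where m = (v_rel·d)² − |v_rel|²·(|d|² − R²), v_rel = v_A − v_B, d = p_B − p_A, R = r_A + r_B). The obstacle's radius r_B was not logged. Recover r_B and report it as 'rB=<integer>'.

m = -584
d = (9, -1);  v_rel = (8, 5),  |v_rel|² = 89
v_rel×d = (8)·(-1) − (5)·(9) = -53
since m = R²·89 − (-53)²:  R² = (2809 + -584) / 89 = 25
R = √25 = 5  ⇒  r_B = 5 − 2 = 3

rB=3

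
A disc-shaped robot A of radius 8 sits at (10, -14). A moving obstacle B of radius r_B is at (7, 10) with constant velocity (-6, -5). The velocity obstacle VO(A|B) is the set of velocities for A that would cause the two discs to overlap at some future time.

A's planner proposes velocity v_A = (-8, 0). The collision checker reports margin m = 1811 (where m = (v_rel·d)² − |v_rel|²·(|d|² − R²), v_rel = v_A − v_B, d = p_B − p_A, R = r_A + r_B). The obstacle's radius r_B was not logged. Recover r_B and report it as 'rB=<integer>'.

m = 1811
d = (-3, 24);  v_rel = (-2, 5),  |v_rel|² = 29
v_rel×d = (-2)·(24) − (5)·(-3) = -33
since m = R²·29 − (-33)²:  R² = (1089 + 1811) / 29 = 100
R = √100 = 10  ⇒  r_B = 10 − 8 = 2

rB=2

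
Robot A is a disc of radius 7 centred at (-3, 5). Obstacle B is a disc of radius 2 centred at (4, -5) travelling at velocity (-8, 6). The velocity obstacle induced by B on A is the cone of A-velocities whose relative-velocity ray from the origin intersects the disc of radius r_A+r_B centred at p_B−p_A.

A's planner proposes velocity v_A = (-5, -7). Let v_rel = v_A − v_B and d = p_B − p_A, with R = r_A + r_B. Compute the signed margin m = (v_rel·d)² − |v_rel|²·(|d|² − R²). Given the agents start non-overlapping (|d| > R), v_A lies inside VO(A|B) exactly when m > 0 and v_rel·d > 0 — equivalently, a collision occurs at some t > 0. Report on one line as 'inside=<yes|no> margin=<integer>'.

d = (7, -10),  |d|² = 149;  R = 7+2 = 9,  c = 149−9² = 68
v_rel = (3, -13),  |v_rel|² = 178;  v_rel·d = (3)·(7) + (-13)·(-10) = 151
178·t² − 302·t + 68 = 0  ⇒  m = 151² − 178·68 = 10697
m = 10697 > 0,  v_rel·d = 151 > 0  ⇒  inside

inside=yes margin=10697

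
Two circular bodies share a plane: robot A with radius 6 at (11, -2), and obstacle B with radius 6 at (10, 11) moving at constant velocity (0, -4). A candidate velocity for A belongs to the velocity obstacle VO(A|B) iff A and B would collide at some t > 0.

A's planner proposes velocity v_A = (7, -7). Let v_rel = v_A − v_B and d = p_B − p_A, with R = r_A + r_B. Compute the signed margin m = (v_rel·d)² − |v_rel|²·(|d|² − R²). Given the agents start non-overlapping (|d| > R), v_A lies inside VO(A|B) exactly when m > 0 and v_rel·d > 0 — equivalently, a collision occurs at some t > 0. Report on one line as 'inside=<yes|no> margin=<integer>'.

d = (-1, 13),  |d|² = 170;  R = 6+6 = 12,  c = 170−12² = 26
v_rel = (7, -3),  |v_rel|² = 58;  v_rel·d = (7)·(-1) + (-3)·(13) = -46
58·t² + 92·t + 26 = 0  ⇒  m = (-46)² − 58·26 = 608
m = 608 > 0,  v_rel·d = -46 < 0  ⇒  outside

inside=no margin=608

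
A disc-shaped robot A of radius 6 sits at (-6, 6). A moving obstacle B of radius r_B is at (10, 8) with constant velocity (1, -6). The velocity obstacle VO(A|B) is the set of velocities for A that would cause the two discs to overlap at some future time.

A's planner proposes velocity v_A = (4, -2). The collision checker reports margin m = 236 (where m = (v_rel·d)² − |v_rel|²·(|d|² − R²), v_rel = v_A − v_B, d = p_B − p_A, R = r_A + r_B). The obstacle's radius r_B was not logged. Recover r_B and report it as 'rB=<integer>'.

m = 236
d = (16, 2);  v_rel = (3, 4),  |v_rel|² = 25
v_rel×d = (3)·(2) − (4)·(16) = -58
since m = R²·25 − (-58)²:  R² = (3364 + 236) / 25 = 144
R = √144 = 12  ⇒  r_B = 12 − 6 = 6

rB=6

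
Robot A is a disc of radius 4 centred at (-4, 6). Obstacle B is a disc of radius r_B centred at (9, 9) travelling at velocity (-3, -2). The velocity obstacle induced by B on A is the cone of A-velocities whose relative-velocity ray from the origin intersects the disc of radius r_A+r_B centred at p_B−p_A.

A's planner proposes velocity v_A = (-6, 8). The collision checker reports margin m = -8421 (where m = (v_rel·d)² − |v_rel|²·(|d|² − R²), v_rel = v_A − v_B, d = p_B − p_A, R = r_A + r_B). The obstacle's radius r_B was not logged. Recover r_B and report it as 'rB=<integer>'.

m = -8421
d = (13, 3);  v_rel = (-3, 10),  |v_rel|² = 109
v_rel×d = (-3)·(3) − (10)·(13) = -139
since m = R²·109 − (-139)²:  R² = (19321 + -8421) / 109 = 100
R = √100 = 10  ⇒  r_B = 10 − 4 = 6

rB=6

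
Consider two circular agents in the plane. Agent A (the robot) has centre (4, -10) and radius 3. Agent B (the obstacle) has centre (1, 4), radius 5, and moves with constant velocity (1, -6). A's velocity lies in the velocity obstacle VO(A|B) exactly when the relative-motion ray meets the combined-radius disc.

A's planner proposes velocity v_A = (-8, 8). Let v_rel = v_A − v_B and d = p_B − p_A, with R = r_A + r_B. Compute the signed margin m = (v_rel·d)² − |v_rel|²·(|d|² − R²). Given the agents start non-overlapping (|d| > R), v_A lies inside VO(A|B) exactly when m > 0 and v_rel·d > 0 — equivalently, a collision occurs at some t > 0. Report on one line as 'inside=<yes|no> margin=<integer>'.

d = (-3, 14),  |d|² = 205;  R = 3+5 = 8,  c = 205−8² = 141
v_rel = (-9, 14),  |v_rel|² = 277;  v_rel·d = (-9)·(-3) + (14)·(14) = 223
277·t² − 446·t + 141 = 0  ⇒  m = 223² − 277·141 = 10672
m = 10672 > 0,  v_rel·d = 223 > 0  ⇒  inside

inside=yes margin=10672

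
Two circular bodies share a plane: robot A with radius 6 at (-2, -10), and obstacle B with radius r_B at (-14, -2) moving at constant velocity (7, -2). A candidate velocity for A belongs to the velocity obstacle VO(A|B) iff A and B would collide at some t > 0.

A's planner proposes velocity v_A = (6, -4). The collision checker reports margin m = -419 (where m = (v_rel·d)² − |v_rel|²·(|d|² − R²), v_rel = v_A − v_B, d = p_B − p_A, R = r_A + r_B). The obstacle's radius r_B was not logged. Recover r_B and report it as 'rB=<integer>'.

m = -419
d = (-12, 8);  v_rel = (-1, -2),  |v_rel|² = 5
v_rel×d = (-1)·(8) − (-2)·(-12) = -32
since m = R²·5 − (-32)²:  R² = (1024 + -419) / 5 = 121
R = √121 = 11  ⇒  r_B = 11 − 6 = 5

rB=5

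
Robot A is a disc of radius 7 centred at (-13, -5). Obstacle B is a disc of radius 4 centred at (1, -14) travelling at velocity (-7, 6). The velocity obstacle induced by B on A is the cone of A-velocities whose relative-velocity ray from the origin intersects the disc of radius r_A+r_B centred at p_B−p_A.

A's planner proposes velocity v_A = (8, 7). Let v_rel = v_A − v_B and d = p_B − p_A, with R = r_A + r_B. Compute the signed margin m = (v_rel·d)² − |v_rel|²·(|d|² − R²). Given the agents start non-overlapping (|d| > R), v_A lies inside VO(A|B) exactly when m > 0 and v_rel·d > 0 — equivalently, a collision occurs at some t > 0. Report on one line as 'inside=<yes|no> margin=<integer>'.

d = (14, -9),  |d|² = 277;  R = 7+4 = 11,  c = 277−11² = 156
v_rel = (15, 1),  |v_rel|² = 226;  v_rel·d = (15)·(14) + (1)·(-9) = 201
226·t² − 402·t + 156 = 0  ⇒  m = 201² − 226·156 = 5145
m = 5145 > 0,  v_rel·d = 201 > 0  ⇒  inside

inside=yes margin=5145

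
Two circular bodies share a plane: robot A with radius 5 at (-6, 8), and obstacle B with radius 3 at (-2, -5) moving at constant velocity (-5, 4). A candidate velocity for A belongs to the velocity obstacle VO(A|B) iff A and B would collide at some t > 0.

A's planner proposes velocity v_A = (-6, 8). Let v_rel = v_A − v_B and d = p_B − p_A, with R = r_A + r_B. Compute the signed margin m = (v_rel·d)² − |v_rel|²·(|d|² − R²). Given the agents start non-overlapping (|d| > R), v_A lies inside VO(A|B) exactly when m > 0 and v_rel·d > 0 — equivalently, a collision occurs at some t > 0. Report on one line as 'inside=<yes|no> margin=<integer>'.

d = (4, -13),  |d|² = 185;  R = 5+3 = 8,  c = 185−8² = 121
v_rel = (-1, 4),  |v_rel|² = 17;  v_rel·d = (-1)·(4) + (4)·(-13) = -56
17·t² + 112·t + 121 = 0  ⇒  m = (-56)² − 17·121 = 1079
m = 1079 > 0,  v_rel·d = -56 < 0  ⇒  outside

inside=no margin=1079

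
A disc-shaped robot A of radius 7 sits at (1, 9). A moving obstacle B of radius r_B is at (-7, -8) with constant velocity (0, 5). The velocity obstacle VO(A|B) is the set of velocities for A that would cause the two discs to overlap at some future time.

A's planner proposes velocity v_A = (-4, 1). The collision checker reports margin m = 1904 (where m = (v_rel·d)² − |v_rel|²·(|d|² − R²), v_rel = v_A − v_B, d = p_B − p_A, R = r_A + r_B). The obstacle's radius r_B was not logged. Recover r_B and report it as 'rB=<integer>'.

m = 1904
d = (-8, -17);  v_rel = (-4, -4),  |v_rel|² = 32
v_rel×d = (-4)·(-17) − (-4)·(-8) = 36
since m = R²·32 − 36²:  R² = (1296 + 1904) / 32 = 100
R = √100 = 10  ⇒  r_B = 10 − 7 = 3

rB=3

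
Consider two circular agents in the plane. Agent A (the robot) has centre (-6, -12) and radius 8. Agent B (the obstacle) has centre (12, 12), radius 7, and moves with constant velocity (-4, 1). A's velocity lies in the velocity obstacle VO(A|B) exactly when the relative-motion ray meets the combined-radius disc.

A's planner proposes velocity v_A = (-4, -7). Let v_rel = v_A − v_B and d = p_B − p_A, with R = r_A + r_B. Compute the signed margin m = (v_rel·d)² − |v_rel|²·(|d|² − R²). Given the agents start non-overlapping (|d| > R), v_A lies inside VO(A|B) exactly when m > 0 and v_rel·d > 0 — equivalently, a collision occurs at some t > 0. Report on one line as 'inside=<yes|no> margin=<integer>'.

d = (18, 24),  |d|² = 900;  R = 8+7 = 15,  c = 900−15² = 675
v_rel = (0, -8),  |v_rel|² = 64;  v_rel·d = (0)·(18) + (-8)·(24) = -192
64·t² + 384·t + 675 = 0  ⇒  m = (-192)² − 64·675 = -6336
m = -6336 < 0,  v_rel·d = -192 < 0  ⇒  outside

inside=no margin=-6336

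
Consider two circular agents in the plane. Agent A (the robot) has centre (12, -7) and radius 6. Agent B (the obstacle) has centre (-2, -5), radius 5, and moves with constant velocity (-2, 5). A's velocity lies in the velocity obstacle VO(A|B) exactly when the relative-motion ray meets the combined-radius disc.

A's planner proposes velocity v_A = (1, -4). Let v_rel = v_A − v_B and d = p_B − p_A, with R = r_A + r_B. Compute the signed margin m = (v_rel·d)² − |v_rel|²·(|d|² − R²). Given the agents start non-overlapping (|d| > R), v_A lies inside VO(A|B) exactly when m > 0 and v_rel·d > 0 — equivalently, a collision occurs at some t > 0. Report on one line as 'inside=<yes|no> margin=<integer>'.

d = (-14, 2),  |d|² = 200;  R = 6+5 = 11,  c = 200−11² = 79
v_rel = (3, -9),  |v_rel|² = 90;  v_rel·d = (3)·(-14) + (-9)·(2) = -60
90·t² + 120·t + 79 = 0  ⇒  m = (-60)² − 90·79 = -3510
m = -3510 < 0,  v_rel·d = -60 < 0  ⇒  outside

inside=no margin=-3510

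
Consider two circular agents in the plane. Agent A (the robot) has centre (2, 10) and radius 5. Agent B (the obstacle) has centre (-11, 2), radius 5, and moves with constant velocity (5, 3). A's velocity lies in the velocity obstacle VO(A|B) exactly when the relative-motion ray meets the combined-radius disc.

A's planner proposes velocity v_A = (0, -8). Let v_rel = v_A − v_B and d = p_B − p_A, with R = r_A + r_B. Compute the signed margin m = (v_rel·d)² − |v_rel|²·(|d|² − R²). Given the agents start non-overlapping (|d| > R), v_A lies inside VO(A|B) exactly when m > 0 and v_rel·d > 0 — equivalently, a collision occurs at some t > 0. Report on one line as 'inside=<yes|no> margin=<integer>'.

d = (-13, -8),  |d|² = 233;  R = 5+5 = 10,  c = 233−10² = 133
v_rel = (-5, -11),  |v_rel|² = 146;  v_rel·d = (-5)·(-13) + (-11)·(-8) = 153
146·t² − 306·t + 133 = 0  ⇒  m = 153² − 146·133 = 3991
m = 3991 > 0,  v_rel·d = 153 > 0  ⇒  inside

inside=yes margin=3991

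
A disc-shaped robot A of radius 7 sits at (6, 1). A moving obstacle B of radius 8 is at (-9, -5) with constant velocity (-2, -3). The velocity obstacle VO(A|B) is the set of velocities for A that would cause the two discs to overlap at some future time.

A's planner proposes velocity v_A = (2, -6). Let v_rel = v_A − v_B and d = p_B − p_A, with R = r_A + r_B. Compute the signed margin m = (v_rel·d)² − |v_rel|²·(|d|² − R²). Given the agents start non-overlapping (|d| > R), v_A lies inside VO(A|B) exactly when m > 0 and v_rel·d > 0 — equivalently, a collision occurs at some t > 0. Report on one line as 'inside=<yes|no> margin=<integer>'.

d = (-15, -6),  |d|² = 261;  R = 7+8 = 15,  c = 261−15² = 36
v_rel = (4, -3),  |v_rel|² = 25;  v_rel·d = (4)·(-15) + (-3)·(-6) = -42
25·t² + 84·t + 36 = 0  ⇒  m = (-42)² − 25·36 = 864
m = 864 > 0,  v_rel·d = -42 < 0  ⇒  outside

inside=no margin=864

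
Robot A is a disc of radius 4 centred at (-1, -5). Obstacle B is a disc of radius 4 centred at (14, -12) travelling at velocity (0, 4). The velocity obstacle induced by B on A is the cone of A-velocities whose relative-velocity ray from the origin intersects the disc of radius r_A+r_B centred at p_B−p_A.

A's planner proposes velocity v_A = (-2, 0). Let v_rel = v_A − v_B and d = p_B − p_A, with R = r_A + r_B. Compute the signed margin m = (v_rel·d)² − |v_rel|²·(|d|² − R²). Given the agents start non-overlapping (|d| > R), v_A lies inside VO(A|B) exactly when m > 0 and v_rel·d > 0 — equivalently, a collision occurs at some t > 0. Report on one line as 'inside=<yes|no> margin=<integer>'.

d = (15, -7),  |d|² = 274;  R = 4+4 = 8,  c = 274−8² = 210
v_rel = (-2, -4),  |v_rel|² = 20;  v_rel·d = (-2)·(15) + (-4)·(-7) = -2
20·t² + 4·t + 210 = 0  ⇒  m = (-2)² − 20·210 = -4196
m = -4196 < 0,  v_rel·d = -2 < 0  ⇒  outside

inside=no margin=-4196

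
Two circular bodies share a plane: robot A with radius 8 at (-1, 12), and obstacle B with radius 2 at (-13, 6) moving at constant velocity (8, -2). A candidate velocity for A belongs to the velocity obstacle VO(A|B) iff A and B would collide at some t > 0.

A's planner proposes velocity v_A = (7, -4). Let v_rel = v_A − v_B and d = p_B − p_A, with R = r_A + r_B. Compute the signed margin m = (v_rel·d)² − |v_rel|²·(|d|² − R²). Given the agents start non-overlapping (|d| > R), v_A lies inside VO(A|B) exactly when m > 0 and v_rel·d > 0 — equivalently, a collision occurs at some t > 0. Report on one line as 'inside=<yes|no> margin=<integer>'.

d = (-12, -6),  |d|² = 180;  R = 8+2 = 10,  c = 180−10² = 80
v_rel = (-1, -2),  |v_rel|² = 5;  v_rel·d = (-1)·(-12) + (-2)·(-6) = 24
5·t² − 48·t + 80 = 0  ⇒  m = 24² − 5·80 = 176
m = 176 > 0,  v_rel·d = 24 > 0  ⇒  inside

inside=yes margin=176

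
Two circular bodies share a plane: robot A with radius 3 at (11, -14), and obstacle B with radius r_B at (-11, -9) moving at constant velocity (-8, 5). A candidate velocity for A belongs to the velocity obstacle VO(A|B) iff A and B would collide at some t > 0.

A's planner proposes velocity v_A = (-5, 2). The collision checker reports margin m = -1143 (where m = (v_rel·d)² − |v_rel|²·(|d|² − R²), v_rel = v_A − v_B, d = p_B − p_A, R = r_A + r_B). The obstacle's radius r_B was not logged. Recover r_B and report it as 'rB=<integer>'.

m = -1143
d = (-22, 5);  v_rel = (3, -3),  |v_rel|² = 18
v_rel×d = (3)·(5) − (-3)·(-22) = -51
since m = R²·18 − (-51)²:  R² = (2601 + -1143) / 18 = 81
R = √81 = 9  ⇒  r_B = 9 − 3 = 6

rB=6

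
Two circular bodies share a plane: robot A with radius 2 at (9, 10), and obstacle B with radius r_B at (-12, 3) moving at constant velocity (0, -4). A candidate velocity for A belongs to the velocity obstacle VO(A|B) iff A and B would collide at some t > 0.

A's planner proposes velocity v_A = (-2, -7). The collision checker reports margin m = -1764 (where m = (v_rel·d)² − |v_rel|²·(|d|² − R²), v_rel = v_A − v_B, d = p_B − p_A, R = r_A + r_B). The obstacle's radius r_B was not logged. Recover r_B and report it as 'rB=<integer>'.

m = -1764
d = (-21, -7);  v_rel = (-2, -3),  |v_rel|² = 13
v_rel×d = (-2)·(-7) − (-3)·(-21) = -49
since m = R²·13 − (-49)²:  R² = (2401 + -1764) / 13 = 49
R = √49 = 7  ⇒  r_B = 7 − 2 = 5

rB=5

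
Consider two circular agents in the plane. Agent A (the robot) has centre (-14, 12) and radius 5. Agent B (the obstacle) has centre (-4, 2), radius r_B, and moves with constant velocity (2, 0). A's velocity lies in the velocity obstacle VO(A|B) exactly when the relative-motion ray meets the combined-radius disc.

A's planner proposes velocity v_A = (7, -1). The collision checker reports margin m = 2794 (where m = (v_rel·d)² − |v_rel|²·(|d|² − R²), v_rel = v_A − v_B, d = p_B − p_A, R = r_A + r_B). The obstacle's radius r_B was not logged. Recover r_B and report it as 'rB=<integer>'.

m = 2794
d = (10, -10);  v_rel = (5, -1),  |v_rel|² = 26
v_rel×d = (5)·(-10) − (-1)·(10) = -40
since m = R²·26 − (-40)²:  R² = (1600 + 2794) / 26 = 169
R = √169 = 13  ⇒  r_B = 13 − 5 = 8

rB=8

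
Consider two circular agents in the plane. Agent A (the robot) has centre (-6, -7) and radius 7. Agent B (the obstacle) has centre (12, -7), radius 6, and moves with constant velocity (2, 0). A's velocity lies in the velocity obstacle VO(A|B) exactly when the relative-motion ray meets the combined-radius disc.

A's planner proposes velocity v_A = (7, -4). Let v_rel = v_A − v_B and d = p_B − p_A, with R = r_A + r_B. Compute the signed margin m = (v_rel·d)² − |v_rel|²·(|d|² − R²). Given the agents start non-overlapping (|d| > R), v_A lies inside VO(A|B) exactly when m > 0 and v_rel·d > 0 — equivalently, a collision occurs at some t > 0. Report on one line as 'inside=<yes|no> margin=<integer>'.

d = (18, 0),  |d|² = 324;  R = 7+6 = 13,  c = 324−13² = 155
v_rel = (5, -4),  |v_rel|² = 41;  v_rel·d = (5)·(18) + (-4)·(0) = 90
41·t² − 180·t + 155 = 0  ⇒  m = 90² − 41·155 = 1745
m = 1745 > 0,  v_rel·d = 90 > 0  ⇒  inside

inside=yes margin=1745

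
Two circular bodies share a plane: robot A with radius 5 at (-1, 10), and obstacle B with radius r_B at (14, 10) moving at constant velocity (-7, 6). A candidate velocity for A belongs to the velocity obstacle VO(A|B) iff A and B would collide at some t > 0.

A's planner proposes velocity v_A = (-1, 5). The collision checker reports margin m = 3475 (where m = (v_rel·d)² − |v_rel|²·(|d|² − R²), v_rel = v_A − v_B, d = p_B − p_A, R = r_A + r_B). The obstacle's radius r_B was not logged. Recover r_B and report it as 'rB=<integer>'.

m = 3475
d = (15, 0);  v_rel = (6, -1),  |v_rel|² = 37
v_rel×d = (6)·(0) − (-1)·(15) = 15
since m = R²·37 − 15²:  R² = (225 + 3475) / 37 = 100
R = √100 = 10  ⇒  r_B = 10 − 5 = 5

rB=5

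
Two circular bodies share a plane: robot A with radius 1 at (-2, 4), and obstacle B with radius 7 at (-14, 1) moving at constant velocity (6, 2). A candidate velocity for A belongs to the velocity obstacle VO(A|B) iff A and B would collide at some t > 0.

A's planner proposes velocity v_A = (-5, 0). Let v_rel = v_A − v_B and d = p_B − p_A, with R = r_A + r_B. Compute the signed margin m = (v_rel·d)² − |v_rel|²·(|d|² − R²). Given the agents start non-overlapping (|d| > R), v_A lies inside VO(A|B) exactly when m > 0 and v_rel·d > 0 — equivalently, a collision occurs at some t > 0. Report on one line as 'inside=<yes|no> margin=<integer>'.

d = (-12, -3),  |d|² = 153;  R = 1+7 = 8,  c = 153−8² = 89
v_rel = (-11, -2),  |v_rel|² = 125;  v_rel·d = (-11)·(-12) + (-2)·(-3) = 138
125·t² − 276·t + 89 = 0  ⇒  m = 138² − 125·89 = 7919
m = 7919 > 0,  v_rel·d = 138 > 0  ⇒  inside

inside=yes margin=7919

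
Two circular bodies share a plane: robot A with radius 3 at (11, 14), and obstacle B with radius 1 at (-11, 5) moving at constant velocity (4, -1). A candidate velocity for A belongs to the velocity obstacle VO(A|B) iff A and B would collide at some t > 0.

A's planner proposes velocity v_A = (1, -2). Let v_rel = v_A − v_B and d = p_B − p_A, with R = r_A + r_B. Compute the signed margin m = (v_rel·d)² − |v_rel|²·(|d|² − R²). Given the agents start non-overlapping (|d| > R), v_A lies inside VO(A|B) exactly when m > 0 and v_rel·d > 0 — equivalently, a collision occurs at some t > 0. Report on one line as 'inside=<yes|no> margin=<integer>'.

d = (-22, -9),  |d|² = 565;  R = 3+1 = 4,  c = 565−4² = 549
v_rel = (-3, -1),  |v_rel|² = 10;  v_rel·d = (-3)·(-22) + (-1)·(-9) = 75
10·t² − 150·t + 549 = 0  ⇒  m = 75² − 10·549 = 135
m = 135 > 0,  v_rel·d = 75 > 0  ⇒  inside

inside=yes margin=135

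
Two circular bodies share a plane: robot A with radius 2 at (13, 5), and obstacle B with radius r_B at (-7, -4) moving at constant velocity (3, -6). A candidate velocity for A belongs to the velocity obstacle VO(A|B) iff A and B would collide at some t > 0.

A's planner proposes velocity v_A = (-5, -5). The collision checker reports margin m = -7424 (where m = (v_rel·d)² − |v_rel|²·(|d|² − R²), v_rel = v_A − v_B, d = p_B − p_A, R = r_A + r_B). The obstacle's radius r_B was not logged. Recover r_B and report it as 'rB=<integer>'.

m = -7424
d = (-20, -9);  v_rel = (-8, 1),  |v_rel|² = 65
v_rel×d = (-8)·(-9) − (1)·(-20) = 92
since m = R²·65 − 92²:  R² = (8464 + -7424) / 65 = 16
R = √16 = 4  ⇒  r_B = 4 − 2 = 2

rB=2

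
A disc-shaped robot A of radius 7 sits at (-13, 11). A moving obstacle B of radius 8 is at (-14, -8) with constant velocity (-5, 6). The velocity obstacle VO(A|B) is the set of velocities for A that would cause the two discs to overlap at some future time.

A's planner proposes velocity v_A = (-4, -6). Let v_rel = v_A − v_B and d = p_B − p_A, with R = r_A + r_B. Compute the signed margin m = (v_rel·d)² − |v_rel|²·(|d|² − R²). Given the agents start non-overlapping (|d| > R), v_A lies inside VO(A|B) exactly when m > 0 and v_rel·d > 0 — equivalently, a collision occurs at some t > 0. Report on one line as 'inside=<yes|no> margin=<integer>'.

d = (-1, -19),  |d|² = 362;  R = 7+8 = 15,  c = 362−15² = 137
v_rel = (1, -12),  |v_rel|² = 145;  v_rel·d = (1)·(-1) + (-12)·(-19) = 227
145·t² − 454·t + 137 = 0  ⇒  m = 227² − 145·137 = 31664
m = 31664 > 0,  v_rel·d = 227 > 0  ⇒  inside

inside=yes margin=31664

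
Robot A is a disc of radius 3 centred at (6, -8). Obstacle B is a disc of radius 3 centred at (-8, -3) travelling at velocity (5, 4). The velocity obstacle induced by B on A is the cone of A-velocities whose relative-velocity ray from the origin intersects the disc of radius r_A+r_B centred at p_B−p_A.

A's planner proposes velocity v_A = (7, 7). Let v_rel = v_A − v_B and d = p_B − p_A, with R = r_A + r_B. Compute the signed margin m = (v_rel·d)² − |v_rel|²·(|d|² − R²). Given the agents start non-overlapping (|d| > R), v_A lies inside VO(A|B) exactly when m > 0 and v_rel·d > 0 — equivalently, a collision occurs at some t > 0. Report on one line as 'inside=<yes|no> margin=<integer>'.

d = (-14, 5),  |d|² = 221;  R = 3+3 = 6,  c = 221−6² = 185
v_rel = (2, 3),  |v_rel|² = 13;  v_rel·d = (2)·(-14) + (3)·(5) = -13
13·t² + 26·t + 185 = 0  ⇒  m = (-13)² − 13·185 = -2236
m = -2236 < 0,  v_rel·d = -13 < 0  ⇒  outside

inside=no margin=-2236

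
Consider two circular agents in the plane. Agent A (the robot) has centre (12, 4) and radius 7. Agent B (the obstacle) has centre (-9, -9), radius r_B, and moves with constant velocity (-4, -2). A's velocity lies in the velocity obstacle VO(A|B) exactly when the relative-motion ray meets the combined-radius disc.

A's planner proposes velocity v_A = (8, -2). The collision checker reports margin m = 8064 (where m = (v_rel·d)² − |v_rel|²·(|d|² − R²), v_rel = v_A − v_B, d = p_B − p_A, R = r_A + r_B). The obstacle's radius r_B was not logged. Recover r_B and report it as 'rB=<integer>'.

m = 8064
d = (-21, -13);  v_rel = (12, 0),  |v_rel|² = 144
v_rel×d = (12)·(-13) − (0)·(-21) = -156
since m = R²·144 − (-156)²:  R² = (24336 + 8064) / 144 = 225
R = √225 = 15  ⇒  r_B = 15 − 7 = 8

rB=8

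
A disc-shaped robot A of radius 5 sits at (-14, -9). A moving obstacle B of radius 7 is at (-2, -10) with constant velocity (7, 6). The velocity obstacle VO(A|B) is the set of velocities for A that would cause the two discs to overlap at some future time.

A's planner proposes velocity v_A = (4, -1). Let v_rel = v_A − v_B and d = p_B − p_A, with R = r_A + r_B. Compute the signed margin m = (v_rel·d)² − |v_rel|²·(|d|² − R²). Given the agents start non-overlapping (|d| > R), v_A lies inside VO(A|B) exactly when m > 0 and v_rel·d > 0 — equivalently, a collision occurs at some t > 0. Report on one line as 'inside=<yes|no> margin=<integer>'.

d = (12, -1),  |d|² = 145;  R = 5+7 = 12,  c = 145−12² = 1
v_rel = (-3, -7),  |v_rel|² = 58;  v_rel·d = (-3)·(12) + (-7)·(-1) = -29
58·t² + 58·t + 1 = 0  ⇒  m = (-29)² − 58·1 = 783
m = 783 > 0,  v_rel·d = -29 < 0  ⇒  outside

inside=no margin=783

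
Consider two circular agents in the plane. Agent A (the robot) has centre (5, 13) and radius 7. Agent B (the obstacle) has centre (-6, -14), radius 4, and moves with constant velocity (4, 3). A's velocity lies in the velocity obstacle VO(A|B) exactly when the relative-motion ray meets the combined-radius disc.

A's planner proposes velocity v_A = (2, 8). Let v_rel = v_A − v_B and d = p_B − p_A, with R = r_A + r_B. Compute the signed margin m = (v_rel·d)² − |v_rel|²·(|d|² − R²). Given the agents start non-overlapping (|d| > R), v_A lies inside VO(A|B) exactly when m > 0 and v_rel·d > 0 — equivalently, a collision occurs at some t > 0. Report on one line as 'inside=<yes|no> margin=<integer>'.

d = (-11, -27),  |d|² = 850;  R = 7+4 = 11,  c = 850−11² = 729
v_rel = (-2, 5),  |v_rel|² = 29;  v_rel·d = (-2)·(-11) + (5)·(-27) = -113
29·t² + 226·t + 729 = 0  ⇒  m = (-113)² − 29·729 = -8372
m = -8372 < 0,  v_rel·d = -113 < 0  ⇒  outside

inside=no margin=-8372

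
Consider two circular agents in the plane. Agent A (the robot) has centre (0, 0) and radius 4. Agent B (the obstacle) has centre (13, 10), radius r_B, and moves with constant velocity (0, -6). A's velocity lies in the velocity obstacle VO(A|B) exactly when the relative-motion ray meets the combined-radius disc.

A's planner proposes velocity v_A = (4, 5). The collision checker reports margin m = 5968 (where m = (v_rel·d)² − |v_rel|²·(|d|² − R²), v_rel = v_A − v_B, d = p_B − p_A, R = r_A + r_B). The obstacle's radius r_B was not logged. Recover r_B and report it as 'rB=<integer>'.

m = 5968
d = (13, 10);  v_rel = (4, 11),  |v_rel|² = 137
v_rel×d = (4)·(10) − (11)·(13) = -103
since m = R²·137 − (-103)²:  R² = (10609 + 5968) / 137 = 121
R = √121 = 11  ⇒  r_B = 11 − 4 = 7

rB=7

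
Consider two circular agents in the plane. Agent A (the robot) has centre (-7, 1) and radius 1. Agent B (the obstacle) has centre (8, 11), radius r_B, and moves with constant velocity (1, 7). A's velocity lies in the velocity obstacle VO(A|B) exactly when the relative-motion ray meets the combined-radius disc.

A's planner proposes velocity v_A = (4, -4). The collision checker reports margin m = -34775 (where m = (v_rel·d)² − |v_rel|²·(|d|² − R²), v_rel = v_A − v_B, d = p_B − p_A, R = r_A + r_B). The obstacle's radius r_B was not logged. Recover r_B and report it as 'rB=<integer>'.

m = -34775
d = (15, 10);  v_rel = (3, -11),  |v_rel|² = 130
v_rel×d = (3)·(10) − (-11)·(15) = 195
since m = R²·130 − 195²:  R² = (38025 + -34775) / 130 = 25
R = √25 = 5  ⇒  r_B = 5 − 1 = 4

rB=4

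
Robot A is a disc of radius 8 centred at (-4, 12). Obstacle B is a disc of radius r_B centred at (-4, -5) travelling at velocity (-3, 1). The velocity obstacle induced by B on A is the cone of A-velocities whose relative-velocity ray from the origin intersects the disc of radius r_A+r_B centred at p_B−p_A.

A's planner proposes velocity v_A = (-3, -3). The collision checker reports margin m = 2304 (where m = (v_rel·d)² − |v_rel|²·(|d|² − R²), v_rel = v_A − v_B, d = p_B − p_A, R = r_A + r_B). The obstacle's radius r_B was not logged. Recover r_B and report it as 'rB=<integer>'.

m = 2304
d = (0, -17);  v_rel = (0, -4),  |v_rel|² = 16
v_rel×d = (0)·(-17) − (-4)·(0) = 0
since m = R²·16 − 0²:  R² = (0 + 2304) / 16 = 144
R = √144 = 12  ⇒  r_B = 12 − 8 = 4

rB=4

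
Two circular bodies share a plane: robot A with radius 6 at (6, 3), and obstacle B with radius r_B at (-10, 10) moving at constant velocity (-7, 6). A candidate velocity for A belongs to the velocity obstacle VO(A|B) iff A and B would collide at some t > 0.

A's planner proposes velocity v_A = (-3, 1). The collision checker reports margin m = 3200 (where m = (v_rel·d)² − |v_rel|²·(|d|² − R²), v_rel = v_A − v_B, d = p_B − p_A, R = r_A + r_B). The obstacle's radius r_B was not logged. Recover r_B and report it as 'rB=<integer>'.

m = 3200
d = (-16, 7);  v_rel = (4, -5),  |v_rel|² = 41
v_rel×d = (4)·(7) − (-5)·(-16) = -52
since m = R²·41 − (-52)²:  R² = (2704 + 3200) / 41 = 144
R = √144 = 12  ⇒  r_B = 12 − 6 = 6

rB=6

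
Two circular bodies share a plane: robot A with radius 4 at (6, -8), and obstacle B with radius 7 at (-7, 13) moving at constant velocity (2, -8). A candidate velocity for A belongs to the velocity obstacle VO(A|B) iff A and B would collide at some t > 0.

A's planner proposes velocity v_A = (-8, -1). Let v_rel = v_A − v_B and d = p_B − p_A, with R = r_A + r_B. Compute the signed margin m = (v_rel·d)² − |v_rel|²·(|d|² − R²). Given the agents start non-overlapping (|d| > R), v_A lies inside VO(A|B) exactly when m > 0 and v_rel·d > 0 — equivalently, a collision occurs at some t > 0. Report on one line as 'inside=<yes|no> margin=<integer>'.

d = (-13, 21),  |d|² = 610;  R = 4+7 = 11,  c = 610−11² = 489
v_rel = (-10, 7),  |v_rel|² = 149;  v_rel·d = (-10)·(-13) + (7)·(21) = 277
149·t² − 554·t + 489 = 0  ⇒  m = 277² − 149·489 = 3868
m = 3868 > 0,  v_rel·d = 277 > 0  ⇒  inside

inside=yes margin=3868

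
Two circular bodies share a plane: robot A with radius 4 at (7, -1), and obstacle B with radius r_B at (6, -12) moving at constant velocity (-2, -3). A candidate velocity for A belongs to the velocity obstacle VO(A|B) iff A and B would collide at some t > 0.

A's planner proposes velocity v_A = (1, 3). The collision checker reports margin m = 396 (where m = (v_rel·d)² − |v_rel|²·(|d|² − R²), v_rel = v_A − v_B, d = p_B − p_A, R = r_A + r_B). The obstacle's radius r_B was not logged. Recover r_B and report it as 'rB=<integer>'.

m = 396
d = (-1, -11);  v_rel = (3, 6),  |v_rel|² = 45
v_rel×d = (3)·(-11) − (6)·(-1) = -27
since m = R²·45 − (-27)²:  R² = (729 + 396) / 45 = 25
R = √25 = 5  ⇒  r_B = 5 − 4 = 1

rB=1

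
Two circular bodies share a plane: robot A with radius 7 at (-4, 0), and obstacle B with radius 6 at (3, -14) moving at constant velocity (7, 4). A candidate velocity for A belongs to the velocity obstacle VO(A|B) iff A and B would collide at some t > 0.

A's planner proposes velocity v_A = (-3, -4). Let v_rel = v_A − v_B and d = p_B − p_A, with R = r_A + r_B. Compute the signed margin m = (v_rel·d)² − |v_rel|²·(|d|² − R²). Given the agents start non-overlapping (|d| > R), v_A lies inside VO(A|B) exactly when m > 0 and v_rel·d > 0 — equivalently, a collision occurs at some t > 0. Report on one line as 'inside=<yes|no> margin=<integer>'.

d = (7, -14),  |d|² = 245;  R = 7+6 = 13,  c = 245−13² = 76
v_rel = (-10, -8),  |v_rel|² = 164;  v_rel·d = (-10)·(7) + (-8)·(-14) = 42
164·t² − 84·t + 76 = 0  ⇒  m = 42² − 164·76 = -10700
m = -10700 < 0,  v_rel·d = 42 > 0  ⇒  outside

inside=no margin=-10700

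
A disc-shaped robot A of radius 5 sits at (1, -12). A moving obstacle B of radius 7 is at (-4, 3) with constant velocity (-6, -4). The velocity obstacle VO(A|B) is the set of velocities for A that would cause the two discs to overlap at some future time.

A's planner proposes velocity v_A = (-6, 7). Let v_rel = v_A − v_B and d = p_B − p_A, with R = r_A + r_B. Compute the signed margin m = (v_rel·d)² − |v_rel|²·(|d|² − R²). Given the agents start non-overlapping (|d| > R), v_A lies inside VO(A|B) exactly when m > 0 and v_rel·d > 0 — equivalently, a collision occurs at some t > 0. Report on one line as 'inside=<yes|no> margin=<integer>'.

d = (-5, 15),  |d|² = 250;  R = 5+7 = 12,  c = 250−12² = 106
v_rel = (0, 11),  |v_rel|² = 121;  v_rel·d = (0)·(-5) + (11)·(15) = 165
121·t² − 330·t + 106 = 0  ⇒  m = 165² − 121·106 = 14399
m = 14399 > 0,  v_rel·d = 165 > 0  ⇒  inside

inside=yes margin=14399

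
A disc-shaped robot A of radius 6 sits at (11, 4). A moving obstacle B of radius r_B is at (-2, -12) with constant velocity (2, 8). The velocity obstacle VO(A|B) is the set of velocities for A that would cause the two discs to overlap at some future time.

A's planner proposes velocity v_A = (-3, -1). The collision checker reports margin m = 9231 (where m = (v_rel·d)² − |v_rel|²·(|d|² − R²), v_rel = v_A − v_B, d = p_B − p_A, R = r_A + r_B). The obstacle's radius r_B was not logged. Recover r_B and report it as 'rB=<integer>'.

m = 9231
d = (-13, -16);  v_rel = (-5, -9),  |v_rel|² = 106
v_rel×d = (-5)·(-16) − (-9)·(-13) = -37
since m = R²·106 − (-37)²:  R² = (1369 + 9231) / 106 = 100
R = √100 = 10  ⇒  r_B = 10 − 6 = 4

rB=4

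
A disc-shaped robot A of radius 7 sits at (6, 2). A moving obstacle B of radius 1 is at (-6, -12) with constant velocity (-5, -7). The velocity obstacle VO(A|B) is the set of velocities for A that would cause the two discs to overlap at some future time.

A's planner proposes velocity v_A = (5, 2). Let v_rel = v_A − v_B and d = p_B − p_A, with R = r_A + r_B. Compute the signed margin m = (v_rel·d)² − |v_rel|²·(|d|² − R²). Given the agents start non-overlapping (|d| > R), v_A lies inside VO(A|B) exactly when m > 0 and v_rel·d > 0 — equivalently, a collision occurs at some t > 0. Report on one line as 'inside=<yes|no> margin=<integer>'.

d = (-12, -14),  |d|² = 340;  R = 7+1 = 8,  c = 340−8² = 276
v_rel = (10, 9),  |v_rel|² = 181;  v_rel·d = (10)·(-12) + (9)·(-14) = -246
181·t² + 492·t + 276 = 0  ⇒  m = (-246)² − 181·276 = 10560
m = 10560 > 0,  v_rel·d = -246 < 0  ⇒  outside

inside=no margin=10560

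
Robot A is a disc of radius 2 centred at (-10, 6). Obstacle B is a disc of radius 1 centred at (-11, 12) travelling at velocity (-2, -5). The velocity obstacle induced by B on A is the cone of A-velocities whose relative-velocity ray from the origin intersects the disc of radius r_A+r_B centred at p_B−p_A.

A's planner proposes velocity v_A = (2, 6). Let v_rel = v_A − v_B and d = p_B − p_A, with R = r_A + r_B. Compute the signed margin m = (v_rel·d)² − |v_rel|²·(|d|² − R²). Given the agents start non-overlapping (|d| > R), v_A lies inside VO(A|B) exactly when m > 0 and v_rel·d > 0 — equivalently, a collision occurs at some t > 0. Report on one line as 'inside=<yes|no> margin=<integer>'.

d = (-1, 6),  |d|² = 37;  R = 2+1 = 3,  c = 37−3² = 28
v_rel = (4, 11),  |v_rel|² = 137;  v_rel·d = (4)·(-1) + (11)·(6) = 62
137·t² − 124·t + 28 = 0  ⇒  m = 62² − 137·28 = 8
m = 8 > 0,  v_rel·d = 62 > 0  ⇒  inside

inside=yes margin=8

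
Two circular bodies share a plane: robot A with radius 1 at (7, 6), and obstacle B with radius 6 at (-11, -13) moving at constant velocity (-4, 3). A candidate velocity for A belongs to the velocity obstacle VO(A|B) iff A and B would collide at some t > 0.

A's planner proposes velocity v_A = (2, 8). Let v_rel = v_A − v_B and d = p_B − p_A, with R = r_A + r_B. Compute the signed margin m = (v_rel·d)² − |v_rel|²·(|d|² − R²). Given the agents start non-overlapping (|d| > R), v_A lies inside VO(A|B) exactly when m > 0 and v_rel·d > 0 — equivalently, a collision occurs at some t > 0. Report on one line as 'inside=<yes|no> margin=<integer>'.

d = (-18, -19),  |d|² = 685;  R = 1+6 = 7,  c = 685−7² = 636
v_rel = (6, 5),  |v_rel|² = 61;  v_rel·d = (6)·(-18) + (5)·(-19) = -203
61·t² + 406·t + 636 = 0  ⇒  m = (-203)² − 61·636 = 2413
m = 2413 > 0,  v_rel·d = -203 < 0  ⇒  outside

inside=no margin=2413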